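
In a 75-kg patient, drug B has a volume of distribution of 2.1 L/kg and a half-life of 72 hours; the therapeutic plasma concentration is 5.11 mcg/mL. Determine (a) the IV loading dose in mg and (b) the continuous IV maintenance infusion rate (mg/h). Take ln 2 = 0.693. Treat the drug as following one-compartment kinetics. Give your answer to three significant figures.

(a) 805 mg; (b) 7.75 mg/h

Vd = 2.1 L/kg × 75 kg = 157.5 L
LD = Vd × C = 157.5 × 5.11 = 804.8 mg
CL = 0.693 × Vd / t½ = 0.693 × 157.5 / 72 = 1.516 L/h
Infusion rate = CL × Css = 1.516 × 5.11 = 7.747 mg/h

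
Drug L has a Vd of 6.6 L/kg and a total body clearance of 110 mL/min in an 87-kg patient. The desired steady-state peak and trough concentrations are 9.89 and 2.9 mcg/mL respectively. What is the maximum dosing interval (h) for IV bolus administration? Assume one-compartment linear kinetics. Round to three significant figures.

107 h

Vd = 6.6 L/kg × 87 kg = 574.2 L
CL = 110 mL/min × 60/1000 = 6.600 L/h
k = CL / Vd = 6.600 / 574.2 = 0.01149 h⁻¹
Between IV bolus doses, concentration decays as C = C₀·e^(−kτ), so C_peak/C_trough = e^(kτ).
τ_max = ln(C_peak/C_trough) / k = ln(9.89/2.9) / 0.01149 = 1.227 / 0.01149 = 106.8 h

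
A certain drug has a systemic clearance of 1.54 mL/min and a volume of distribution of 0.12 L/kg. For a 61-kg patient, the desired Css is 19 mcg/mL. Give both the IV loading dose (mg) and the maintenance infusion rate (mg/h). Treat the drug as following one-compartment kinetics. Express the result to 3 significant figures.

(a) 139 mg; (b) 1.76 mg/h

Vd(total) = 61 kg × 0.12 L/kg = 7.320 L
Loading: fill Vd to C_target → 7.320 L × 19 mg/L = 139.1 mg
CL = 1.54 mL/min × 60/1000 = 0.09240 L/h
Maintenance infusion rate = CL × Css = 0.09240 × 19 = 1.756 mg/h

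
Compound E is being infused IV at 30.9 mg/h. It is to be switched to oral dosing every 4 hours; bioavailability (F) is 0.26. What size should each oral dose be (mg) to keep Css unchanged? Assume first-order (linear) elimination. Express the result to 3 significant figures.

475 mg

To maintain the same Css, the systemic dosing rate must be unchanged: F·D/τ = infusion rate.
D = rate × τ / F = 30.9 × 4 / 0.26 = 475.4 mg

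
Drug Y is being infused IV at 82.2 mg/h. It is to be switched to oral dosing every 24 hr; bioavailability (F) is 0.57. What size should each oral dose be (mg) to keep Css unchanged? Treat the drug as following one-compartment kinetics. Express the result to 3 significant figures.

3460 mg

To maintain the same Css, the systemic dosing rate must be unchanged: F·D/τ = infusion rate.
D = rate × τ / F = 82.2 × 24 / 0.57 = 3461 mg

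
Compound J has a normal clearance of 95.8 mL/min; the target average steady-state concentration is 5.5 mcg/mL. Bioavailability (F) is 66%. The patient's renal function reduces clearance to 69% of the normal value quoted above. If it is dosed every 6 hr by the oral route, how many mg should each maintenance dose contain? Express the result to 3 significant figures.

CL = 95.8 mL/min × 60/1000 = 5.748 L/h
Patient clearance = 0.69 × 5.748 = 3.966 L/h
D = CL × Css × τ / F = 3.966 × 5.5 × 6 / 0.66 = 198.3 mg

198 mg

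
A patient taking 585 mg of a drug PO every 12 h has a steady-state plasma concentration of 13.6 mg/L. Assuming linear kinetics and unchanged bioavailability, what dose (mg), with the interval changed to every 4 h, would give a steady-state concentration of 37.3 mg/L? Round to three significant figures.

For first-order elimination, Css ∝ F·D/(CL·τ); F and CL are unchanged, so Css ∝ D/τ.
D₂ = D₁ × (Css,target / Css,current) × (τ₂/τ₁) = 585 × (37.3/13.6) × (4/12) = 534.8 mg

535 mg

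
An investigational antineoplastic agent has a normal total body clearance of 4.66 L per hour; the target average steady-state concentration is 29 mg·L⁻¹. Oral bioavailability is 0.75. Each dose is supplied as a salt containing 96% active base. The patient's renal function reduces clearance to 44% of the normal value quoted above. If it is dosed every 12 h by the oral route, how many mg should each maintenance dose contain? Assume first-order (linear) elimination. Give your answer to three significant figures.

Patient clearance = 0.44 × 4.660 = 2.050 L/h
At steady state, dose per interval replaces the amount cleared in that interval: F·S·D/τ = CL·Css.
D = CL × Css × τ / F / S = 2.050 × 29 × 12 / 0.75 / 0.96 = 990.8 mg

991 mg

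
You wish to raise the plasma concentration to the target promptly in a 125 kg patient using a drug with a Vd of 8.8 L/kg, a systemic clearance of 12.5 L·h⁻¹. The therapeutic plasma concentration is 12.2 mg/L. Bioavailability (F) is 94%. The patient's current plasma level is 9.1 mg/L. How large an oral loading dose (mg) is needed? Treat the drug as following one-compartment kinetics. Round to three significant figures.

3630 mg

Total Vd = 8.8 × 125 = 1100 L
Concentration deficit ΔC = 12.2 − 9.1 = 3.100 mg/L
LD = Vd × ΔC / F = 1100 × 3.100 / 0.94 = 3628 mg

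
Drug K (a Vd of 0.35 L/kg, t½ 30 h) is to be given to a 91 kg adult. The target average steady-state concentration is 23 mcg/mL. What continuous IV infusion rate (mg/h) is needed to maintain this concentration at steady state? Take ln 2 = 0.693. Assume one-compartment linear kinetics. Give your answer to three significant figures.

16.9 mg/h

Vd = 0.35 L/kg × 91 kg = 31.85 L
CL = 0.693 × Vd / t½ = 0.693 × 31.85 / 30 = 0.7357 L/h
Infusion rate = CL × Css = 0.7357 × 23 = 16.92 mg/h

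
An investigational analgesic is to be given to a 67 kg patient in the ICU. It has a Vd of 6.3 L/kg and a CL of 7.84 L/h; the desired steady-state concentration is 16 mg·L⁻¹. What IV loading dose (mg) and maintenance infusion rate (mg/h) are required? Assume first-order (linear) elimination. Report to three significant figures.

(a) 6750 mg; (b) 125 mg/h

Vd(total) = 67 kg × 6.3 L/kg = 422.1 L
LD = Vd · C_target = 422.1 × 16 = 6754 mg
Infusion rate = 7.840 L/h × 16 mg/L = 125.4 mg/h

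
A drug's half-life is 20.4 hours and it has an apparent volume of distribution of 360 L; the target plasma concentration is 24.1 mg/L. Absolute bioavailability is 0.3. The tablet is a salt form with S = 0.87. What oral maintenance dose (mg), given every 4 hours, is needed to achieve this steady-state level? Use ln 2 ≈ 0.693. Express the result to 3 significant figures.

k = 0.693/20.4 = 0.03397 h⁻¹, so CL = k·Vd = 0.03397 × 360.0 = 12.23 L/h
D = CL × Css × τ / F / S = 12.23 × 24.1 × 4 / 0.3 / 0.87 = 4517 mg

4520 mg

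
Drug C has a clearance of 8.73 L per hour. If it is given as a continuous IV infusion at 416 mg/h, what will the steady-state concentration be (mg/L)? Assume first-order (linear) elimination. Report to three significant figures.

47.7 mg/L

Css = rate / CL = 416 / 8.730 = 47.65 mg/L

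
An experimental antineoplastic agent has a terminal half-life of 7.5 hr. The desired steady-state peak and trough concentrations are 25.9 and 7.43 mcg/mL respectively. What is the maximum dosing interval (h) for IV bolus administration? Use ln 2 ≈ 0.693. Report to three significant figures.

k = 0.693 / t½ = 0.693 / 7.5 = 0.09240 h⁻¹
Between IV bolus doses, concentration decays as C = C₀·e^(−kτ), so C_peak/C_trough = e^(kτ).
τ_max = ln(C_peak/C_trough) / k = ln(25.9/7.43) / 0.09240 = 1.249 / 0.09240 = 13.52 h

13.5 h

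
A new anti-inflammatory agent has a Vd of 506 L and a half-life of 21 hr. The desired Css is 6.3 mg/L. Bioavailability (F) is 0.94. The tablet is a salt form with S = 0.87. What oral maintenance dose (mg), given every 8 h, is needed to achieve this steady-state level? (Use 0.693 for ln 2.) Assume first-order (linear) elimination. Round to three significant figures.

1030 mg

CL = ln 2 · Vd / t½ = 0.693 × 506.0 / 21 = 16.70 L/h
D = CL × Css × τ / F / S = 16.70 × 6.3 × 8 / 0.94 / 0.87 = 1029 mg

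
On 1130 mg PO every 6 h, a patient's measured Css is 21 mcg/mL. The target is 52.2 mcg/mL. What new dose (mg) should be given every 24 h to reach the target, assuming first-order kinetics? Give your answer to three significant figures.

11200 mg

With linear kinetics, Css is proportional to dose rate (D/τ) at fixed clearance.
D₂ = D₁ × (Css,target / Css,current) × (τ₂/τ₁) = 1130 × (52.2/21) × (24/6) = 11240 mg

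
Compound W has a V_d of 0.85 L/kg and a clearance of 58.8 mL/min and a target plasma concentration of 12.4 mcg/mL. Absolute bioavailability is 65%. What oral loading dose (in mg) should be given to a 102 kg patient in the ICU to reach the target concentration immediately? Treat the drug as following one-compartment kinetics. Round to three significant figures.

Vd(total) = 102 kg × 0.85 L/kg = 86.70 L
LD = Vd × C / F = 86.70 × 12.40 / 0.65 = 1654 mg

1650 mg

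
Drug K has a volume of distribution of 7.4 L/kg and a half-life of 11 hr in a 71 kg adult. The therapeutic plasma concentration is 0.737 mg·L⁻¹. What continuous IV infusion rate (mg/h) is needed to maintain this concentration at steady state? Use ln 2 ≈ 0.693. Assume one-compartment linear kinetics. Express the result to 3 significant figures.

Vd(total) = 71 kg × 7.4 L/kg = 525.4 L
CL = 0.693 × Vd / t½ = 0.693 × 525.4 / 11 = 33.10 L/h
Infusion rate = CL × Css = 33.10 × 0.737 = 24.39 mg/h

24.4 mg/h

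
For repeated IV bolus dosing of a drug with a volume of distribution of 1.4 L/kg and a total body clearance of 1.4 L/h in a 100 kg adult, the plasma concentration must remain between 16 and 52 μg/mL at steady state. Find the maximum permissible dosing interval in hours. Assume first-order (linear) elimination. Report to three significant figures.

118 h

Vd = 1.4 L/kg × 100 kg = 140.0 L
k = CL / Vd = 1.400 / 140.0 = 0.01000 h⁻¹
Between IV bolus doses, concentration decays as C = C₀·e^(−kτ), so C_peak/C_trough = e^(kτ).
τ_max = ln(C_peak/C_trough) / k = ln(52/16) / 0.01000 = 1.179 / 0.01000 = 117.9 h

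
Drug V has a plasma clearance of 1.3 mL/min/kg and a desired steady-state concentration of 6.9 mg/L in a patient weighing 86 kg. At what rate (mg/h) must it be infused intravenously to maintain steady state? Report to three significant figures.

46.3 mg/h

CL = 1.3 mL/min/kg × 86 kg = 111.8 mL/min = 111.8 × 60/1000 = 6.708 L/h
At steady state, infusion rate equals elimination rate: rate in = CL × Css.
Infusion rate = CL · Css = 6.708 L/h × 6.9 mg/L = 46.29 mg/h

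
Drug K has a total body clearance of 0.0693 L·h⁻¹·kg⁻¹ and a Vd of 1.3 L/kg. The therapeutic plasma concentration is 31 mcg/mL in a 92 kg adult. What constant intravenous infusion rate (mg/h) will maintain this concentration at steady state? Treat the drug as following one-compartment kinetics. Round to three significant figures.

CL = 0.0693 L·h⁻¹·kg⁻¹ × 92 kg = 6.376 L/h
Infusion rate = CL · Css = 6.376 L/h × 31 mg/L = 197.7 mg/h

198 mg/h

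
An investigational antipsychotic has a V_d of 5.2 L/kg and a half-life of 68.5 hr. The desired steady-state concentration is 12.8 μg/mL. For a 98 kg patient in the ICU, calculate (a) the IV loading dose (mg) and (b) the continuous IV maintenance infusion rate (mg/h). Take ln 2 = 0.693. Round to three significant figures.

(a) 6520 mg; (b) 66.0 mg/h

Vd(total) = 98 kg × 5.2 L/kg = 509.6 L
LD = Vd × C = 509.6 × 12.8 = 6523 mg
CL = 0.693 × Vd / t½ = 0.693 × 509.6 / 68.5 = 5.156 L/h
Infusion rate = CL × Css = 5.156 × 12.8 = 66.00 mg/h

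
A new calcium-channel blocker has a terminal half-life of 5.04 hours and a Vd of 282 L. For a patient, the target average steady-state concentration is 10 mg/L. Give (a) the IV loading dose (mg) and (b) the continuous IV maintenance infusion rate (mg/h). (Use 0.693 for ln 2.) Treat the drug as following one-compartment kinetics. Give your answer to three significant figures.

LD = Vd × C = 282.0 × 10 = 2820 mg
CL = 0.693 × Vd / t½ = 0.693 × 282.0 / 5.04 = 38.78 L/h
Infusion rate = CL × Css = 38.78 × 10 = 387.8 mg/h

(a) 2820 mg; (b) 388 mg/h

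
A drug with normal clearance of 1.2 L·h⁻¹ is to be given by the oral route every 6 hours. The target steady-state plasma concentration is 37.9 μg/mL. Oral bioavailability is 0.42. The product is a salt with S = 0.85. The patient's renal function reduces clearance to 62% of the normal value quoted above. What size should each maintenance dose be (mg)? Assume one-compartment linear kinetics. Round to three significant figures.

474 mg

Patient clearance = 0.62 × 1.200 = 0.7440 L/h
At steady state, dose per interval replaces the amount cleared in that interval: F·S·D/τ = CL·Css.
D = CL × Css × τ / F / S = 0.7440 × 37.9 × 6 / 0.42 / 0.85 = 473.9 mg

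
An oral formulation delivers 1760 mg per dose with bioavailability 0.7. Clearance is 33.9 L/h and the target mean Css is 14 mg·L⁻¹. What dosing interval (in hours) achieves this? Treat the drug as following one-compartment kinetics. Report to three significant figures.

F·D/τ = CL·Css → τ = F·D / (CL·Css).
τ = 0.7 × 1760 / (33.9 × 14) = 2.596 h

2.60 h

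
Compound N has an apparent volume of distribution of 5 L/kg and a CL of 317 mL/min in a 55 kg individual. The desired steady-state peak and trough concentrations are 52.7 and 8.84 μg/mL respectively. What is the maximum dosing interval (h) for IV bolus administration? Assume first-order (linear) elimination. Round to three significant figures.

25.8 h

Total Vd = 5 × 55 = 275.0 L
CL = 317 mL/min × 60/1000 = 19.02 L/h
k = CL / Vd = 19.02 / 275.0 = 0.06916 h⁻¹
Between IV bolus doses, concentration decays as C = C₀·e^(−kτ), so C_peak/C_trough = e^(kτ).
τ_max = ln(C_peak/C_trough) / k = ln(52.7/8.84) / 0.06916 = 1.785 / 0.06916 = 25.81 h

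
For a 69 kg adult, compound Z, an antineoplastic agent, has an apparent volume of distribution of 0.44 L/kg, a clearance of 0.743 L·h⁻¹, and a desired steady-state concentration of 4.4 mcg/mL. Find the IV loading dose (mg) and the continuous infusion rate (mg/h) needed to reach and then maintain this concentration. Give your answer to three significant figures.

(a) 134 mg; (b) 3.27 mg/h

Vd(total) = 69 kg × 0.44 L/kg = 30.36 L
LD = Vd · C_target = 30.36 × 4.4 = 133.6 mg
Infusion rate = 0.7430 L/h × 4.4 mg/L = 3.269 mg/h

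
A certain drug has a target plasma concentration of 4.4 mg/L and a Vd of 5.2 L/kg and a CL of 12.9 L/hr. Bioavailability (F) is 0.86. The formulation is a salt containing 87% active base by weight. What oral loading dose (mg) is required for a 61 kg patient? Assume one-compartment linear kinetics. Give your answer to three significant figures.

Vd = 5.2 L/kg × 61 kg = 317.2 L
LD = Vd × C / F / S = 317.2 × 4.400 / 0.86 / 0.87 = 1865 mg

1870 mg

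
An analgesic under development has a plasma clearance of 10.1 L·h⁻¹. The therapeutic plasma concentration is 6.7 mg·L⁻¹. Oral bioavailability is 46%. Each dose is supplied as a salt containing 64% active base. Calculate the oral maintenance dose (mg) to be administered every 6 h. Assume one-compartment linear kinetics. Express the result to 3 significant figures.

1380 mg

At steady state, dose per interval replaces the amount cleared in that interval: F·S·D/τ = CL·Css.
D = CL × Css × τ / F / S = 10.10 × 6.7 × 6 / 0.46 / 0.64 = 1379 mg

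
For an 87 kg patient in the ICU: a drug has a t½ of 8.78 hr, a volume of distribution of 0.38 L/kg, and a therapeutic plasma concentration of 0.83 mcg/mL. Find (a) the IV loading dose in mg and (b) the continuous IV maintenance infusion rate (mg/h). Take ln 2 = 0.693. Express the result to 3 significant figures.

Vd(total) = 87 kg × 0.38 L/kg = 33.06 L
LD = Vd × C = 33.06 × 0.83 = 27.44 mg
CL = 0.693 × Vd / t½ = 0.693 × 33.06 / 8.78 = 2.609 L/h
Infusion rate = CL × Css = 2.609 × 0.83 = 2.165 mg/h

(a) 27.4 mg; (b) 2.17 mg/h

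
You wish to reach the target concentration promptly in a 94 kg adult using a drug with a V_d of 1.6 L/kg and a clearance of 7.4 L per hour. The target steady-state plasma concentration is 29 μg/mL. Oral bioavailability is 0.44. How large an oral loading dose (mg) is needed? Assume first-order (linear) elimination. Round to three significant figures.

Total Vd = 1.6 × 94 = 150.4 L
LD = Vd × C / F = 150.4 × 29.00 / 0.44 = 9913 mg

9910 mg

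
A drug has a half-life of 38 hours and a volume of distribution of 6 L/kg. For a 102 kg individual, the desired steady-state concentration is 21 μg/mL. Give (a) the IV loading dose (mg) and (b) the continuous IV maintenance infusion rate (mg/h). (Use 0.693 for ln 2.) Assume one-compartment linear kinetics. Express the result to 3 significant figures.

Vd(total) = 102 kg × 6 L/kg = 612.0 L
LD = Vd × C = 612.0 × 21 = 12850 mg
CL = 0.693 × Vd / t½ = 0.693 × 612.0 / 38 = 11.16 L/h
Infusion rate = CL × Css = 11.16 × 21 = 234.4 mg/h

(a) 12900 mg; (b) 234 mg/h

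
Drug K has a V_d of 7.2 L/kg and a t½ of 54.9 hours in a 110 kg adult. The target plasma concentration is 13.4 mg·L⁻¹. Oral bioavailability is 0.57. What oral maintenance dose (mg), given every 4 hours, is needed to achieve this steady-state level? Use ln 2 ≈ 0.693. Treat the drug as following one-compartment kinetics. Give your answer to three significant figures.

Total Vd = 7.2 × 110 = 792.0 L
CL = ln 2 · Vd / t½ = 0.693 × 792.0 / 54.9 = 9.997 L/h
D = CL × Css × τ / F = 9.997 × 13.4 × 4 / 0.57 = 940.1 mg

940 mg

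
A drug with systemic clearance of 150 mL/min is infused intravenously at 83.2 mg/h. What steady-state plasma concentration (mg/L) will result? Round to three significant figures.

CL = 150 mL/min = 150 × 0.06 = 9.000 L/h
Css = rate / CL = 83.2 / 9.000 = 9.244 mg/L

9.24 mg/L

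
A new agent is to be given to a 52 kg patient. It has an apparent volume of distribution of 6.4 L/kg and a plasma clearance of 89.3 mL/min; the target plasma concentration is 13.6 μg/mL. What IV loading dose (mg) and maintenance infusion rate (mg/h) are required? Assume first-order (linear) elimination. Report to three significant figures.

Total Vd = 6.4 × 52 = 332.8 L
Loading: fill Vd to C_target → 332.8 L × 13.6 mg/L = 4526 mg
CL = 89.3 mL/min = 89.3 × 0.06 = 5.358 L/h
Maintenance infusion rate = CL × Css = 5.358 × 13.6 = 72.87 mg/h

(a) 4530 mg; (b) 72.9 mg/h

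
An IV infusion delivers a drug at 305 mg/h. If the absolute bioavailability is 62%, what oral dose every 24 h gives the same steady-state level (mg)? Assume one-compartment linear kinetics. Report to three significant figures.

11800 mg

To maintain the same Css, the systemic dosing rate must be unchanged: F·D/τ = infusion rate.
D = rate × τ / F = 305 × 24 / 0.62 = 11810 mg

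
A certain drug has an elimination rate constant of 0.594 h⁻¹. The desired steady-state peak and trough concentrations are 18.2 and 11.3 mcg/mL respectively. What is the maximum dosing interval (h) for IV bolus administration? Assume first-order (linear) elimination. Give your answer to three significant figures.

0.802 h

Between IV bolus doses, concentration decays as C = C₀·e^(−kτ), so C_peak/C_trough = e^(kτ).
τ_max = ln(C_peak/C_trough) / k = ln(18.2/11.3) / 0.5940 = 0.4766 / 0.5940 = 0.8024 h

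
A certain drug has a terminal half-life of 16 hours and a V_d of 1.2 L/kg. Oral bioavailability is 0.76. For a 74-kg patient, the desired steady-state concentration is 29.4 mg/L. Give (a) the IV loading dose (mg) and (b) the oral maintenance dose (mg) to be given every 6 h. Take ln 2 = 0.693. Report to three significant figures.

Vd = 1.2 L/kg × 74 kg = 88.80 L
LD = Vd × C = 88.80 × 29.4 = 2611 mg
CL = 0.693 × Vd / t½ = 0.693 × 88.80 / 16 = 3.846 L/h
D = CL × Css × τ / F = 3.846 × 29.4 × 6 / 0.76 = 892.7 mg

(a) 2610 mg; (b) 893 mg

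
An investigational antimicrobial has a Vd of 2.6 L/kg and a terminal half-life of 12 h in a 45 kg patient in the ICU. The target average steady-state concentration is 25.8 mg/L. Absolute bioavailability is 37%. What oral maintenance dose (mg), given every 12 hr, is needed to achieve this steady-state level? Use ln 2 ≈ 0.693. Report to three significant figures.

5650 mg

Total Vd = 2.6 × 45 = 117.0 L
CL = ln 2 · Vd / t½ = 0.693 × 117.0 / 12 = 6.757 L/h
D = CL × Css × τ / F = 6.757 × 25.8 × 12 / 0.37 = 5654 mg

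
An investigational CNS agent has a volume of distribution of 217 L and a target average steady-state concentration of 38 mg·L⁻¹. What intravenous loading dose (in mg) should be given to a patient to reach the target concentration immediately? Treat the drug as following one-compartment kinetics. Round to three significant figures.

8250 mg

The loading dose fills Vd to the target concentration.
LD = Vd × C = 217.0 × 38.00 = 8246 mg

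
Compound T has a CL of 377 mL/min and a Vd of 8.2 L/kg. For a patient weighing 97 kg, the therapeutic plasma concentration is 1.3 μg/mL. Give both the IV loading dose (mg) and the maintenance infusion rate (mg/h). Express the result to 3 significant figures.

Total Vd = 8.2 × 97 = 795.4 L
LD = Vd · C_target = 795.4 × 1.3 = 1034 mg
CL = 377 mL/min × 60/1000 = 22.62 L/h
Maintenance: replace elimination → rate = CL × Css = 22.62 × 1.3 = 29.41 mg/h

(a) 1030 mg; (b) 29.4 mg/h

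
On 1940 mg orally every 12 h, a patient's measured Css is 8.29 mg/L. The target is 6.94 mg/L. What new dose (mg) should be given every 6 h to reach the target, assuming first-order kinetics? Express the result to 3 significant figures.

812 mg

With linear kinetics, Css is proportional to dose rate (D/τ) at fixed clearance.
D₂ = D₁ × (Css,target / Css,current) × (τ₂/τ₁) = 1940 × (6.94/8.29) × (6/12) = 812.0 mg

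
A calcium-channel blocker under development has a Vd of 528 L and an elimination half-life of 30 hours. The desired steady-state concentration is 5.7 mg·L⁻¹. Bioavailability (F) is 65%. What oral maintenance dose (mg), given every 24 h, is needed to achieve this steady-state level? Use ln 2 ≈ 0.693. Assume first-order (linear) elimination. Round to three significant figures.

2570 mg

CL = 0.693 × Vd / t½ = 0.693 × 528.0 / 30 = 12.20 L/h
D = CL × Css × τ / F = 12.20 × 5.7 × 24 / 0.65 = 2568 mg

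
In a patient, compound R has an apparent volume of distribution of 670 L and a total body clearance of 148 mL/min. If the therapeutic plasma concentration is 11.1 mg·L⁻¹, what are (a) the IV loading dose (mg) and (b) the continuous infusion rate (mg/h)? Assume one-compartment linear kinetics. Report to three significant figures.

(a) 7440 mg; (b) 98.6 mg/h

Loading: fill Vd to C_target → 670.0 L × 11.1 mg/L = 7437 mg
Convert clearance: 148 mL/min × 60 min/h ÷ 1000 mL/L = 8.880 L/h
Maintenance infusion rate = CL × Css = 8.880 × 11.1 = 98.57 mg/h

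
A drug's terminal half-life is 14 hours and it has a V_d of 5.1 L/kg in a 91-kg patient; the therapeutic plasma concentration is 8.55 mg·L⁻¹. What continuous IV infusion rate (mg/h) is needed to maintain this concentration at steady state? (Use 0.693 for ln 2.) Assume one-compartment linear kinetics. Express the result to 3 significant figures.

Vd(total) = 91 kg × 5.1 L/kg = 464.1 L
CL = 0.693 × Vd / t½ = 0.693 × 464.1 / 14 = 22.97 L/h
Infusion rate = CL × Css = 22.97 × 8.55 = 196.4 mg/h

196 mg/h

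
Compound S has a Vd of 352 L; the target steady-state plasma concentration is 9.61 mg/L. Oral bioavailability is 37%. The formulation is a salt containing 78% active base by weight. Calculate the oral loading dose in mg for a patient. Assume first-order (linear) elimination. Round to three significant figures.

11700 mg

LD = Vd × C / F / S = 352.0 × 9.610 / 0.37 / 0.78 = 11720 mg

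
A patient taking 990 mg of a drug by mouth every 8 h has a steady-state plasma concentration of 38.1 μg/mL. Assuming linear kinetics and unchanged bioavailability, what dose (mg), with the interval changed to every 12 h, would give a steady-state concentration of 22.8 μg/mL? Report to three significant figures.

889 mg

With linear kinetics, Css is proportional to dose rate (D/τ) at fixed clearance.
D₂ = D₁ × (Css,target / Css,current) × (τ₂/τ₁) = 990 × (22.8/38.1) × (12/8) = 888.7 mg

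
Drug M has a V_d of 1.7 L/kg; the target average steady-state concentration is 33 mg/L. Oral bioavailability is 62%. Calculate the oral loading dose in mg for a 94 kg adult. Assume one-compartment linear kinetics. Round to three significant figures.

8510 mg

Total Vd = 1.7 × 94 = 159.8 L
LD = Vd × C / F = 159.8 × 33.00 / 0.62 = 8505 mg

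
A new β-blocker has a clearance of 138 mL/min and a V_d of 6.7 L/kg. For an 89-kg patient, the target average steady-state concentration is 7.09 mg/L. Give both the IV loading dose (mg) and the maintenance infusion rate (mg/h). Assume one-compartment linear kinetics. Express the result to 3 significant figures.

(a) 4230 mg; (b) 58.7 mg/h

Total Vd = 6.7 × 89 = 596.3 L
Loading: fill Vd to C_target → 596.3 L × 7.09 mg/L = 4228 mg
Convert clearance: 138 mL/min × 60 min/h ÷ 1000 mL/L = 8.280 L/h
Infusion rate = 8.280 L/h × 7.09 mg/L = 58.71 mg/h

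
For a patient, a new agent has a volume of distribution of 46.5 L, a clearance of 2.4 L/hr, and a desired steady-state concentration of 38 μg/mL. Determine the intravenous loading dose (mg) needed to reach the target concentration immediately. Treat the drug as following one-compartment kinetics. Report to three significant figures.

1770 mg

The loading dose fills Vd to the target concentration.
LD = Vd × C = 46.50 × 38.00 = 1767 mg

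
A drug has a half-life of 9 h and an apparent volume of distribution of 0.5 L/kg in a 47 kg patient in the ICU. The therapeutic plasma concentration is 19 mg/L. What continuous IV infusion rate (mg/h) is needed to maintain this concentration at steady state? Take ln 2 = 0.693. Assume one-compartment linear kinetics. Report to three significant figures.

Total Vd = 0.5 × 47 = 23.50 L
CL = 0.693 × Vd / t½ = 0.693 × 23.50 / 9 = 1.810 L/h
Infusion rate = CL × Css = 1.810 × 19 = 34.39 mg/h

34.4 mg/h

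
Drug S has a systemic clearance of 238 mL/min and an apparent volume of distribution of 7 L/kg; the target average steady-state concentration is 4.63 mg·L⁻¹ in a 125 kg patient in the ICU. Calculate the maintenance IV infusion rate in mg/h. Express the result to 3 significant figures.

CL = 238 mL/min = 238 × 0.06 = 14.28 L/h
Rate = CL × Css = 14.28 × 4.63 = 66.12 mg/h

66.1 mg/h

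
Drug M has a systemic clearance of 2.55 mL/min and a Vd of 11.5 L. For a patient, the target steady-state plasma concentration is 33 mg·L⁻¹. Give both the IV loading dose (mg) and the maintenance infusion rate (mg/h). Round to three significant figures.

Loading dose = Vd × C = 11.50 × 33 = 379.5 mg
CL = 2.55 mL/min = 2.55 × 0.06 = 0.1530 L/h
Infusion rate = 0.1530 L/h × 33 mg/L = 5.049 mg/h

(a) 380 mg; (b) 5.05 mg/h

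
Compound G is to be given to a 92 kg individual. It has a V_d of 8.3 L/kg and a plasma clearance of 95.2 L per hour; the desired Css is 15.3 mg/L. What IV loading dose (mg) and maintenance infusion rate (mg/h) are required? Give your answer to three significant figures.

Vd(total) = 92 kg × 8.3 L/kg = 763.6 L
Loading: fill Vd to C_target → 763.6 L × 15.3 mg/L = 11680 mg
Maintenance infusion rate = CL × Css = 95.20 × 15.3 = 1457 mg/h

(a) 11700 mg; (b) 1460 mg/h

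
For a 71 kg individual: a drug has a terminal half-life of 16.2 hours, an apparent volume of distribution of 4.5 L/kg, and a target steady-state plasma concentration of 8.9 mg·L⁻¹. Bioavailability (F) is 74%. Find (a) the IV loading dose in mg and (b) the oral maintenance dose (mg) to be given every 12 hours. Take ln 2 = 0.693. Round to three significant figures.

(a) 2840 mg; (b) 1970 mg

Vd = 4.5 L/kg × 71 kg = 319.5 L
LD = Vd × C = 319.5 × 8.9 = 2844 mg
CL = 0.693 × Vd / t½ = 0.693 × 319.5 / 16.2 = 13.67 L/h
D = CL × Css × τ / F = 13.67 × 8.9 × 12 / 0.74 = 1973 mg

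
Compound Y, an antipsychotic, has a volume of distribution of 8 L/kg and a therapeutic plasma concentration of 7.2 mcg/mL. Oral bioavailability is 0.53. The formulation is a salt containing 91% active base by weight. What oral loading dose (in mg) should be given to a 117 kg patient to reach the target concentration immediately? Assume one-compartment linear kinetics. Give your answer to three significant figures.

14000 mg

Vd = 8 L/kg × 117 kg = 936.0 L
The loading dose fills Vd to the target concentration.
LD = Vd × C / F / S = 936.0 × 7.200 / 0.53 / 0.91 = 13970 mg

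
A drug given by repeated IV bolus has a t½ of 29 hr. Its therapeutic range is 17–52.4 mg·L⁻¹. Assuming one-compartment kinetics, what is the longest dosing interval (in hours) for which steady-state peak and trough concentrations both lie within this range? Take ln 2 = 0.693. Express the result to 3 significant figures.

k = 0.693 / t½ = 0.693 / 29 = 0.02390 h⁻¹
Between IV bolus doses, concentration decays as C = C₀·e^(−kτ), so C_peak/C_trough = e^(kτ).
τ_max = ln(C_peak/C_trough) / k = ln(52.4/17) / 0.02390 = 1.126 / 0.02390 = 47.11 h

47.1 h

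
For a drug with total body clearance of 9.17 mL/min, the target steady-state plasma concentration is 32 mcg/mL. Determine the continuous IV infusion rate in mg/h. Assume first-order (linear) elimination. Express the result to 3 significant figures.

CL = 9.17 mL/min = 9.17 × 0.06 = 0.5502 L/h
R₀ = 0.5502 × 32 = 17.61 mg/h

17.6 mg/h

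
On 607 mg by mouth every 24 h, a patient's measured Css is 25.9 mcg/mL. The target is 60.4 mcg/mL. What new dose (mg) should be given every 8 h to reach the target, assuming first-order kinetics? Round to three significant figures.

With linear kinetics, Css is proportional to dose rate (D/τ) at fixed clearance.
D₂ = D₁ × (Css,target / Css,current) × (τ₂/τ₁) = 607 × (60.4/25.9) × (8/24) = 471.9 mg

472 mg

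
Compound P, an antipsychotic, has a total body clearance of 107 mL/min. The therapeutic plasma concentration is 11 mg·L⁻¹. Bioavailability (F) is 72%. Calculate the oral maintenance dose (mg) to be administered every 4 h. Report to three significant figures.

Convert clearance: 107 mL/min × 60 min/h ÷ 1000 mL/L = 6.420 L/h
D = CL × Css × τ / F = 6.420 × 11 × 4 / 0.72 = 392.3 mg

392 mg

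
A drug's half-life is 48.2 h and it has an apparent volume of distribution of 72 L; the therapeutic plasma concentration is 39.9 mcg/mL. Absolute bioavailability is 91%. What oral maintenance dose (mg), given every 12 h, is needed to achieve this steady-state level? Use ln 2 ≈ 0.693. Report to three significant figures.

545 mg

CL = ln 2 · Vd / t½ = 0.693 × 72.00 / 48.2 = 1.035 L/h
D = CL × Css × τ / F = 1.035 × 39.9 × 12 / 0.91 = 544.6 mg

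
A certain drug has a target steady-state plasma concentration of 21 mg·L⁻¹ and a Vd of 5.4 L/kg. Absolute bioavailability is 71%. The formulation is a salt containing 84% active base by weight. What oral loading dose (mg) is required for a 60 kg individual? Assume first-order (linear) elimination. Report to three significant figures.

11400 mg

Vd = 5.4 L/kg × 60 kg = 324.0 L
LD = Vd × C / F / S = 324.0 × 21.00 / 0.71 / 0.84 = 11410 mg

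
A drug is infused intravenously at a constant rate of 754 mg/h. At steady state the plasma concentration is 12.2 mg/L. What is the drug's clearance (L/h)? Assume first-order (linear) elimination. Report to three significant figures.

61.8 L/h

At steady state, infusion rate = CL × Css, so CL = rate / Css.
CL = 754 / 12.2 = 61.80 L/h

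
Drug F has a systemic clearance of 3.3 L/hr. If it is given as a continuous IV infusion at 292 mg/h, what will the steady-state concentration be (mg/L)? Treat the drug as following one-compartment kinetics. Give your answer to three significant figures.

Css = rate / CL = 292 / 3.300 = 88.48 mg/L

88.5 mg/L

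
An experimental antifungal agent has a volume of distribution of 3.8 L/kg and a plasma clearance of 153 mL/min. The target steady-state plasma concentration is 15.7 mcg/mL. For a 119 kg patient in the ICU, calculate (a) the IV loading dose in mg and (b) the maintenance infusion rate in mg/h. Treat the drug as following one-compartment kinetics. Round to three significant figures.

Vd(total) = 119 kg × 3.8 L/kg = 452.2 L
Loading dose = Vd × C = 452.2 × 15.7 = 7100 mg
CL = 153 mL/min × 60/1000 = 9.180 L/h
Maintenance: replace elimination → rate = CL × Css = 9.180 × 15.7 = 144.1 mg/h

(a) 7100 mg; (b) 144 mg/h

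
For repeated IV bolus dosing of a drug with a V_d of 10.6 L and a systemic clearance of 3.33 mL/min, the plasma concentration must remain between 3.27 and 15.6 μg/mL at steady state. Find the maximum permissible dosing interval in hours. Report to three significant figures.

CL = 3.33 mL/min × 60/1000 = 0.1998 L/h
k = CL / Vd = 0.1998 / 10.60 = 0.01885 h⁻¹
Between IV bolus doses, concentration decays as C = C₀·e^(−kτ), so C_peak/C_trough = e^(kτ).
τ_max = ln(C_peak/C_trough) / k = ln(15.6/3.27) / 0.01885 = 1.562 / 0.01885 = 82.86 h

82.9 h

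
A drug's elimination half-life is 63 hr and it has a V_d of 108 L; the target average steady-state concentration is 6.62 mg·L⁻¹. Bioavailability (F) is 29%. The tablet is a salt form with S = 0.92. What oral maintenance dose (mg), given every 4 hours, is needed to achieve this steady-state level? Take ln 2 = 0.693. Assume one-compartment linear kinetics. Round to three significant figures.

k = 0.693/63 = 0.01100 h⁻¹, so CL = k·Vd = 0.01100 × 108.0 = 1.188 L/h
D = CL × Css × τ / F / S = 1.188 × 6.62 × 4 / 0.29 / 0.92 = 117.9 mg

118 mg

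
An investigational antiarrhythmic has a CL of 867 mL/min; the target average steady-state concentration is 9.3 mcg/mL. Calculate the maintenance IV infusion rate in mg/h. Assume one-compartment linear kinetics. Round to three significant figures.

Convert clearance: 867 mL/min × 60 min/h ÷ 1000 mL/L = 52.02 L/h
At steady state, infusion rate equals elimination rate: rate in = CL × Css.
Infusion rate = CL · Css = 52.02 L/h × 9.3 mg/L = 483.8 mg/h

484 mg/h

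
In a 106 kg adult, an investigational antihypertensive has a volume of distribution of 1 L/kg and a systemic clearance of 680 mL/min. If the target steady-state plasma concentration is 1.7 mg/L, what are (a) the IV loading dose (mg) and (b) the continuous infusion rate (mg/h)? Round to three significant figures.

(a) 180 mg; (b) 69.4 mg/h

Total Vd = 1 × 106 = 106.0 L
Loading dose = Vd × C = 106.0 × 1.7 = 180.2 mg
Convert clearance: 680 mL/min × 60 min/h ÷ 1000 mL/L = 40.80 L/h
Maintenance infusion rate = CL × Css = 40.80 × 1.7 = 69.36 mg/h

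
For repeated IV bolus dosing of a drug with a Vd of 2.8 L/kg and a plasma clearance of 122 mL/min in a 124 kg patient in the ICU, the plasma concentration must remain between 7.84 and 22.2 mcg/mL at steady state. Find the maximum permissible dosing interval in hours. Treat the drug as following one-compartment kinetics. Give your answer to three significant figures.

Total Vd = 2.8 × 124 = 347.2 L
CL = 122 mL/min = 122 × 0.06 = 7.320 L/h
k = CL / Vd = 7.320 / 347.2 = 0.02108 h⁻¹
Between IV bolus doses, concentration decays as C = C₀·e^(−kτ), so C_peak/C_trough = e^(kτ).
τ_max = ln(C_peak/C_trough) / k = ln(22.2/7.84) / 0.02108 = 1.041 / 0.02108 = 49.38 h

49.4 h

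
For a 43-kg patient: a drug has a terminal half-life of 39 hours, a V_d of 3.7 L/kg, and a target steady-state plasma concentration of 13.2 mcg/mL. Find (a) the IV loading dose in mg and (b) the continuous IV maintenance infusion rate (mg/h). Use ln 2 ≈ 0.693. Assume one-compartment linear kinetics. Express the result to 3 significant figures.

Total Vd = 3.7 × 43 = 159.1 L
LD = Vd × C = 159.1 × 13.2 = 2100 mg
CL = 0.693 × Vd / t½ = 0.693 × 159.1 / 39 = 2.827 L/h
Infusion rate = CL × Css = 2.827 × 13.2 = 37.32 mg/h

(a) 2100 mg; (b) 37.3 mg/h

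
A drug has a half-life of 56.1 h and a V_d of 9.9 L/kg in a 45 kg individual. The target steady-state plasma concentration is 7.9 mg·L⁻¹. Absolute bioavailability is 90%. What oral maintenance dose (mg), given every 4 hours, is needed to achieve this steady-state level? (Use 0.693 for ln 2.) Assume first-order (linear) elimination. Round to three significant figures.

Vd(total) = 45 kg × 9.9 L/kg = 445.5 L
CL = ln 2 · Vd / t½ = 0.693 × 445.5 / 56.1 = 5.503 L/h
D = CL × Css × τ / F = 5.503 × 7.9 × 4 / 0.9 = 193.2 mg

193 mg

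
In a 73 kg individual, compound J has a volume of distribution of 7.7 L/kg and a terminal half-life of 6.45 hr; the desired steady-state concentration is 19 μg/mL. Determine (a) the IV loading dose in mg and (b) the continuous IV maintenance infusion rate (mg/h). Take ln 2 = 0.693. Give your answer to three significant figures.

Vd(total) = 73 kg × 7.7 L/kg = 562.1 L
LD = Vd × C = 562.1 × 19 = 10680 mg
CL = 0.693 × Vd / t½ = 0.693 × 562.1 / 6.45 = 60.39 L/h
Infusion rate = CL × Css = 60.39 × 19 = 1147 mg/h

(a) 10700 mg; (b) 1150 mg/h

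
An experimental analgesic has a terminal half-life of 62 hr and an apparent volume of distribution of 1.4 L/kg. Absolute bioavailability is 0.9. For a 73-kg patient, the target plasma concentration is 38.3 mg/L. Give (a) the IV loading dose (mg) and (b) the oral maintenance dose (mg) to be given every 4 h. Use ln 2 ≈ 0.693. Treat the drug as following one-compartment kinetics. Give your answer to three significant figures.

Vd(total) = 73 kg × 1.4 L/kg = 102.2 L
LD = Vd × C = 102.2 × 38.3 = 3914 mg
CL = 0.693 × Vd / t½ = 0.693 × 102.2 / 62 = 1.142 L/h
D = CL × Css × τ / F = 1.142 × 38.3 × 4 / 0.9 = 194.4 mg

(a) 3910 mg; (b) 194 mg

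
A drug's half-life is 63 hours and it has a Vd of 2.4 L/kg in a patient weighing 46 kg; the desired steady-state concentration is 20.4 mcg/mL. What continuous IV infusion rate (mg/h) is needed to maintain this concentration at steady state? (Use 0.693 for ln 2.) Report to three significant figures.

Vd = 2.4 L/kg × 46 kg = 110.4 L
CL = 0.693 × Vd / t½ = 0.693 × 110.4 / 63 = 1.214 L/h
Infusion rate = CL × Css = 1.214 × 20.4 = 24.77 mg/h

24.8 mg/h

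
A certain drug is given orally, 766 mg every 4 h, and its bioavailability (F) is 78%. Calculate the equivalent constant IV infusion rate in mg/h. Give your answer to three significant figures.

Equivalent systemic input: infusion rate = F·D/τ.
Rate = 0.78 × 766 / 4 = 149.4 mg/h

149 mg/h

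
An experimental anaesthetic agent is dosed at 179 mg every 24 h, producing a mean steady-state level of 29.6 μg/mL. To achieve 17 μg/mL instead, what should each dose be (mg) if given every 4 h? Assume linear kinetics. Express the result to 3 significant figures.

17.1 mg

For first-order elimination, Css ∝ F·D/(CL·τ); F and CL are unchanged, so Css ∝ D/τ.
D₂ = D₁ × (Css,target / Css,current) × (τ₂/τ₁) = 179 × (17/29.6) × (4/24) = 17.13 mg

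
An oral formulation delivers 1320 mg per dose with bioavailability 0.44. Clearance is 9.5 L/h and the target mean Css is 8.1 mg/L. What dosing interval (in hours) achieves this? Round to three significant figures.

7.55 h

F·D/τ = CL·Css → τ = F·D / (CL·Css).
τ = 0.44 × 1320 / (9.5 × 8.1) = 7.548 h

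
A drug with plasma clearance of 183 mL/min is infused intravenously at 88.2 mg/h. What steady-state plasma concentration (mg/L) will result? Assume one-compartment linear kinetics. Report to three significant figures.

CL = 183 mL/min = 183 × 0.06 = 10.98 L/h
Css = rate / CL = 88.2 / 10.98 = 8.033 mg/L

8.03 mg/L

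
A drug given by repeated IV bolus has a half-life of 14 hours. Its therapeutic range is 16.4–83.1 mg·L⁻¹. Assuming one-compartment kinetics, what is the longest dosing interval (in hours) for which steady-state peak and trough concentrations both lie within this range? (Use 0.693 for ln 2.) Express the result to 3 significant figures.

32.8 h

k = 0.693 / t½ = 0.693 / 14 = 0.04950 h⁻¹
Between IV bolus doses, concentration decays as C = C₀·e^(−kτ), so C_peak/C_trough = e^(kτ).
τ_max = ln(C_peak/C_trough) / k = ln(83.1/16.4) / 0.04950 = 1.623 / 0.04950 = 32.79 h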